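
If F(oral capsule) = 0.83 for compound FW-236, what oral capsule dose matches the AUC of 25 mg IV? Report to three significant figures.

D_oral = 30.1 mg

For equal systemic exposure: F × D_ev = D_iv
D_ev = D_iv / F = 25 / 0.83 = 30.1205 mg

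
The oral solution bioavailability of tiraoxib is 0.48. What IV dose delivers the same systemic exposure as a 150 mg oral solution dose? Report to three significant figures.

D_iv = 72.0 mg

Systemic exposure from an extravascular dose = F × D_ev, so the equivalent IV dose is F × D_ev.
D_iv = F × D_ev = 0.48 × 150 = 72 mg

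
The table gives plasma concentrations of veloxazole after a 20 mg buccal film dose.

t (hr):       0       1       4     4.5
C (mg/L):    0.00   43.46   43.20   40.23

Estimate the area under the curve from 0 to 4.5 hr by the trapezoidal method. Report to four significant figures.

AUC = 172.6 mg/L·hr

Trapezoidal AUC_0→4.5:
  [0→1]: (0.00+43.46)/2 × 1 = 21.73
  [1→4]: (43.46+43.20)/2 × 3 = 129.99
  [4→4.5]: (43.20+40.23)/2 × 0.5 = 20.8575
  Sum = 172.5775 mg/L·hr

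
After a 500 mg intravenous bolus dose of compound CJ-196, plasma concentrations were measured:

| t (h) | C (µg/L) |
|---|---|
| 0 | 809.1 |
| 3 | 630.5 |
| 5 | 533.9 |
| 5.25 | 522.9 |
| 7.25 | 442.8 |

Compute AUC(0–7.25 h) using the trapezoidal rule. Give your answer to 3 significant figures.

Trapezoidal AUC_0→7.25:
  [0→3]: (809.1+630.5)/2 × 3 = 2159.4
  [3→5]: (630.5+533.9)/2 × 2 = 1164.4
  [5→5.25]: (533.9+522.9)/2 × 0.25 = 132.1
  [5.25→7.25]: (522.9+442.8)/2 × 2 = 965.7
  Sum = 4421.6 µg/L·h

AUC = 4420 µg/L·h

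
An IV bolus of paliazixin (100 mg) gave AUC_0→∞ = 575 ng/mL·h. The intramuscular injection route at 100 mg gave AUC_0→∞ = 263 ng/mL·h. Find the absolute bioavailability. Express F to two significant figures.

F = 0.46

F = (AUC_ev / D_ev) / (AUC_iv / D_iv)
  = (263/100) / (575/100)
  = 2.63 / 5.75 = 0.4574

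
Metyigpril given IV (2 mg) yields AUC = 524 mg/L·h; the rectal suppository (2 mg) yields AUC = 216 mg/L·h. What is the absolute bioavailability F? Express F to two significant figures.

F = 0.41

F = (AUC_ev / D_ev) / (AUC_iv / D_iv)
  = (216/2) / (524/2)
  = 108 / 262 = 0.4122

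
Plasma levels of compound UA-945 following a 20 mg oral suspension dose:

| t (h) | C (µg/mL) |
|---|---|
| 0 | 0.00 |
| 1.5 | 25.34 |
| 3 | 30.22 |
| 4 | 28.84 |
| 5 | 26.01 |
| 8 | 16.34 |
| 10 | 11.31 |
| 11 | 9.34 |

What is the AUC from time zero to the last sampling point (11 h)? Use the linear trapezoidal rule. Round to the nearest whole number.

Trapezoidal AUC_0→11:
  [0→1.5]: (0.00+25.34)/2 × 1.5 = 19.005
  [1.5→3]: (25.34+30.22)/2 × 1.5 = 41.67
  [3→4]: (30.22+28.84)/2 × 1 = 29.53
  [4→5]: (28.84+26.01)/2 × 1 = 27.425
  [5→8]: (26.01+16.34)/2 × 3 = 63.525
  [8→10]: (16.34+11.31)/2 × 2 = 27.65
  [10→11]: (11.31+9.34)/2 × 1 = 10.325
  Sum = 219.13 µg/mL·h

AUC = 219 µg/mL·h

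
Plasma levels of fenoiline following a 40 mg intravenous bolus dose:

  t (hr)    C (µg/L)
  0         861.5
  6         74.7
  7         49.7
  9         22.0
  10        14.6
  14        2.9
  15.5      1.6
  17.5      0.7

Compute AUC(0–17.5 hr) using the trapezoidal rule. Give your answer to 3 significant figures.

AUC = 3000 µg/L·hr

Trapezoidal AUC_0→17.5:
  [0→6]: (861.5+74.7)/2 × 6 = 2808.6
  [6→7]: (74.7+49.7)/2 × 1 = 62.2
  [7→9]: (49.7+22.0)/2 × 2 = 71.7
  [9→10]: (22.0+14.6)/2 × 1 = 18.3
  [10→14]: (14.6+2.9)/2 × 4 = 35.0
  [14→15.5]: (2.9+1.6)/2 × 1.5 = 3.375
  [15.5→17.5]: (1.6+0.7)/2 × 2 = 2.3
  Sum = 3001.475 µg/L·hr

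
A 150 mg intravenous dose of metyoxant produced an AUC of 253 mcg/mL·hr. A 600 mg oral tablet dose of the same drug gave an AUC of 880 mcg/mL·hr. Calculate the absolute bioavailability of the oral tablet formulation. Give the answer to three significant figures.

F = 0.870

F = (AUC_ev / D_ev) / (AUC_iv / D_iv)
  = (880/600) / (253/150)
  = 1.46667 / 1.68667 = 0.8696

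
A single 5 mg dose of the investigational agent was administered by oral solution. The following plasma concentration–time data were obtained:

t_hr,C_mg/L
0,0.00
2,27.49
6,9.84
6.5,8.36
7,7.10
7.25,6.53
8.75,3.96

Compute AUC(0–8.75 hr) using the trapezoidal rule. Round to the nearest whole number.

Trapezoidal AUC_0→8.75:
  [0→2]: (0.00+27.49)/2 × 2 = 27.49
  [2→6]: (27.49+9.84)/2 × 4 = 74.66
  [6→6.5]: (9.84+8.36)/2 × 0.5 = 4.55
  [6.5→7]: (8.36+7.10)/2 × 0.5 = 3.865
  [7→7.25]: (7.10+6.53)/2 × 0.25 = 1.70375
  [7.25→8.75]: (6.53+3.96)/2 × 1.5 = 7.8675
  Sum = 120.13625 mg/L·hr

AUC = 120 mg/L·hr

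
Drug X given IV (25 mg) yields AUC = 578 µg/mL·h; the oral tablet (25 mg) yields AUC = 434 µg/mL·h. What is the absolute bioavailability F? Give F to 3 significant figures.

F = 0.751

F = (AUC_ev / D_ev) / (AUC_iv / D_iv)
  = (434/25) / (578/25)
  = 17.36 / 23.12 = 0.7509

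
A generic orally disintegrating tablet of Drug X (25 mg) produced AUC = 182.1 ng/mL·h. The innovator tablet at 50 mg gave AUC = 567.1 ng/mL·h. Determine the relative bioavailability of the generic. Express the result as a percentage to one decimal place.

F_rel = (AUC_test/D_test) / (AUC_ref/D_ref)
      = (182.1/25) / (567.1/50)
      = 7.284 / 11.342 = 0.6422 = 64.22%

F_rel = 64.2%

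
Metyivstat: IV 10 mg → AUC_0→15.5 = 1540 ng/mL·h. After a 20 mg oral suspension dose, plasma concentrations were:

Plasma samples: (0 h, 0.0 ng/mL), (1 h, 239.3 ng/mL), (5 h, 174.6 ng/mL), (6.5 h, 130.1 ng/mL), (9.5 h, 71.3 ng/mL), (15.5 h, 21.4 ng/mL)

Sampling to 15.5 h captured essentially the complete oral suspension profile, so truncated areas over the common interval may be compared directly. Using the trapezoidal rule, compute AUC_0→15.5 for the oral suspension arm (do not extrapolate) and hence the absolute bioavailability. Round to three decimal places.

Trapezoidal AUC_0→15.5 (oral suspension):
  [0→1]: (0.0+239.3)/2 × 1 = 119.65
  [1→5]: (239.3+174.6)/2 × 4 = 827.8
  [5→6.5]: (174.6+130.1)/2 × 1.5 = 228.525
  [6.5→9.5]: (130.1+71.3)/2 × 3 = 302.1
  [9.5→15.5]: (71.3+21.4)/2 × 6 = 278.1
  Sum = 1756.175 ng/mL·h
F = (AUC_ev/D_ev)/(AUC_iv/D_iv) = (1756.175/20)/(1540/10) = 87.80875/154 = 0.5702

F = 0.570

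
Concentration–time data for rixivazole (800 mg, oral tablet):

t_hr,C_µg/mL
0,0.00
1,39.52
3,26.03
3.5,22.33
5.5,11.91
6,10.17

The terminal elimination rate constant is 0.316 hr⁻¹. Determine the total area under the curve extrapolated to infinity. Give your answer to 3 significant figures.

AUC = 169 µg/mL·hr

Trapezoidal AUC_0→6:
  [0→1]: (0.00+39.52)/2 × 1 = 19.76
  [1→3]: (39.52+26.03)/2 × 2 = 65.55
  [3→3.5]: (26.03+22.33)/2 × 0.5 = 12.09
  [3.5→5.5]: (22.33+11.91)/2 × 2 = 34.24
  [5.5→6]: (11.91+10.17)/2 × 0.5 = 5.52
  Sum = 137.16 µg/mL·hr
Extrapolated tail: C_last / k_e = 10.17 / 0.316 = 32.184
AUC_0→∞ = 137.16 + 32.184 = 169.344 µg/mL·hr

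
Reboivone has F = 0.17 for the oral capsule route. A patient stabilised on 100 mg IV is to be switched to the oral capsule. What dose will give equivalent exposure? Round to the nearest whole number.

For equal systemic exposure: F × D_ev = D_iv
D_ev = D_iv / F = 100 / 0.17 = 588.235 mg

D_oral = 588 mg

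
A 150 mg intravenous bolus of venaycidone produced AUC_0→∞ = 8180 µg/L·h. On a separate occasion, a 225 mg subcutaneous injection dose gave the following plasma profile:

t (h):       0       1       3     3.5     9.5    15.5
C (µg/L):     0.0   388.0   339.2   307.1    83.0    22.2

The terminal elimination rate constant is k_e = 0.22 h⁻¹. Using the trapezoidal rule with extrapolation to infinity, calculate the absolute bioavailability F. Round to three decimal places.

F = 0.218

Trapezoidal AUC_0→15.5 (subcutaneous injection):
  [0→1]: (0.0+388.0)/2 × 1 = 194.0
  [1→3]: (388.0+339.2)/2 × 2 = 727.2
  [3→3.5]: (339.2+307.1)/2 × 0.5 = 161.575
  [3.5→9.5]: (307.1+83.0)/2 × 6 = 1170.3
  [9.5→15.5]: (83.0+22.2)/2 × 6 = 315.6
  Sum = 2568.675 µg/L·h
Tail: C_last/k_e = 22.2/0.22 = 100.909
AUC_0→∞ (subcutaneous injection) = 2568.675 + 100.909 = 2669.584 µg/L·h
F = (AUC_ev/D_ev)/(AUC_iv/D_iv) = (2669.584/225)/(8180/150) = 11.8648/54.5333 = 0.2176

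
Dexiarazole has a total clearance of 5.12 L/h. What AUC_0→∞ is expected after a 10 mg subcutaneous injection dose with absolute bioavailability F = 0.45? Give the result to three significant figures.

AUC = 0.879 mg/L·h

AUC_0→∞ = F × Dose / CL
        = 0.45 × 10 / 5.12 = 0.87890625 mg/L·h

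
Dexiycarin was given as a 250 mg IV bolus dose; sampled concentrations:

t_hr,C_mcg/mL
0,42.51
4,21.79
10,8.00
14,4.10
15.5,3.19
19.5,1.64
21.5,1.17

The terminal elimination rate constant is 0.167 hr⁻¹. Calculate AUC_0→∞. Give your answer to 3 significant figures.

Trapezoidal AUC_0→21.5:
  [0→4]: (42.51+21.79)/2 × 4 = 128.6
  [4→10]: (21.79+8.00)/2 × 6 = 89.37
  [10→14]: (8.00+4.10)/2 × 4 = 24.2
  [14→15.5]: (4.10+3.19)/2 × 1.5 = 5.4675
  [15.5→19.5]: (3.19+1.64)/2 × 4 = 9.66
  [19.5→21.5]: (1.64+1.17)/2 × 2 = 2.81
  Sum = 260.1075 mcg/mL·hr
Extrapolated tail: C_last / k_e = 1.17 / 0.167 = 7.006
AUC_0→∞ = 260.1075 + 7.006 = 267.1135 mcg/mL·hr

AUC = 267 mcg/mL·hr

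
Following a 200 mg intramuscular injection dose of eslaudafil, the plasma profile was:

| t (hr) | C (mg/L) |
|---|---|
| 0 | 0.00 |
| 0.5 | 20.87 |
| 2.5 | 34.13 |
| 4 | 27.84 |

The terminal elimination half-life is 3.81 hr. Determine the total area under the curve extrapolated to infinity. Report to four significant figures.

Trapezoidal AUC_0→4:
  [0→0.5]: (0.00+20.87)/2 × 0.5 = 5.2175
  [0.5→2.5]: (20.87+34.13)/2 × 2 = 55.0
  [2.5→4]: (34.13+27.84)/2 × 1.5 = 46.4775
  Sum = 106.695 mg/L·hr
k_e = ln2 / t½ = 0.693147 / 3.81 = 0.1819 hr^-1
Extrapolated tail: C_last / k_e = 27.84 / 0.1819 = 153.051
AUC_0→∞ = 106.695 + 153.051 = 259.746 mg/L·hr

AUC = 259.7 mg/L·hr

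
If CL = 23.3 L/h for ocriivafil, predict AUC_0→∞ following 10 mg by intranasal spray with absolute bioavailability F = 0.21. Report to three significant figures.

AUC = 0.0901 mg/L·h

AUC_0→∞ = F × Dose / CL
        = 0.21 × 10 / 23.3 = 0.0901288 mg/L·h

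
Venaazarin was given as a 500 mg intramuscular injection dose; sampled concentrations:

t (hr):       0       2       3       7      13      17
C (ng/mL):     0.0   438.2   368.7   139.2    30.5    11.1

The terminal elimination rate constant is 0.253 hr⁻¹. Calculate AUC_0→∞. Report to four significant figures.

Trapezoidal AUC_0→17:
  [0→2]: (0.0+438.2)/2 × 2 = 438.2
  [2→3]: (438.2+368.7)/2 × 1 = 403.45
  [3→7]: (368.7+139.2)/2 × 4 = 1015.8
  [7→13]: (139.2+30.5)/2 × 6 = 509.1
  [13→17]: (30.5+11.1)/2 × 4 = 83.2
  Sum = 2449.75 ng/mL·hr
Extrapolated tail: C_last / k_e = 11.1 / 0.253 = 43.874
AUC_0→∞ = 2449.75 + 43.874 = 2493.624 ng/mL·hr

AUC = 2494 ng/mL·hr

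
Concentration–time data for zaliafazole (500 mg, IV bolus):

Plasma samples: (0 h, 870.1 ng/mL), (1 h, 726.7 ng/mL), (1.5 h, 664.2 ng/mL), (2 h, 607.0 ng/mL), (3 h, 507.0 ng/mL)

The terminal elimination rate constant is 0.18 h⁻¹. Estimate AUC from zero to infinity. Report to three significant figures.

Trapezoidal AUC_0→3:
  [0→1]: (870.1+726.7)/2 × 1 = 798.4
  [1→1.5]: (726.7+664.2)/2 × 0.5 = 347.725
  [1.5→2]: (664.2+607.0)/2 × 0.5 = 317.8
  [2→3]: (607.0+507.0)/2 × 1 = 557.0
  Sum = 2020.925 ng/mL·h
Extrapolated tail: C_last / k_e = 507.0 / 0.18 = 2816.667
AUC_0→∞ = 2020.925 + 2816.667 = 4837.592 ng/mL·h

AUC = 4840 ng/mL·h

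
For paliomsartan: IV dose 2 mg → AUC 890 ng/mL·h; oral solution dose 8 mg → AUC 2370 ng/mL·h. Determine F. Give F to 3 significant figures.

F = 0.666

F = (AUC_ev / D_ev) / (AUC_iv / D_iv)
  = (2370/8) / (890/2)
  = 296.25 / 445 = 0.6657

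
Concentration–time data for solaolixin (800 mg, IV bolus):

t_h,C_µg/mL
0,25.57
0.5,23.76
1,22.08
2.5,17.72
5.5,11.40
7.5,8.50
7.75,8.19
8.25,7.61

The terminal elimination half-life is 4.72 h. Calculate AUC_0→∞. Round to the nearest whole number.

Trapezoidal AUC_0→8.25:
  [0→0.5]: (25.57+23.76)/2 × 0.5 = 12.3325
  [0.5→1]: (23.76+22.08)/2 × 0.5 = 11.46
  [1→2.5]: (22.08+17.72)/2 × 1.5 = 29.85
  [2.5→5.5]: (17.72+11.40)/2 × 3 = 43.68
  [5.5→7.5]: (11.40+8.50)/2 × 2 = 19.9
  [7.5→7.75]: (8.50+8.19)/2 × 0.25 = 2.08625
  [7.75→8.25]: (8.19+7.61)/2 × 0.5 = 3.95
  Sum = 123.25875 µg/mL·h
k_e = ln2 / t½ = 0.693147 / 4.72 = 0.1469 h^-1
Extrapolated tail: C_last / k_e = 7.61 / 0.1469 = 51.804
AUC_0→∞ = 123.25875 + 51.804 = 175.06275 µg/mL·h

AUC = 175 µg/mL·h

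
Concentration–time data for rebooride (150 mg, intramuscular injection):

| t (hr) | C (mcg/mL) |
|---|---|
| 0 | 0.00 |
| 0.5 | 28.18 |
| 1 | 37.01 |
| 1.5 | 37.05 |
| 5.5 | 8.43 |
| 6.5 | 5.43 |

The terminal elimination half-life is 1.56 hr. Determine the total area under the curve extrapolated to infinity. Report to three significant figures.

Trapezoidal AUC_0→6.5:
  [0→0.5]: (0.00+28.18)/2 × 0.5 = 7.045
  [0.5→1]: (28.18+37.01)/2 × 0.5 = 16.2975
  [1→1.5]: (37.01+37.05)/2 × 0.5 = 18.515
  [1.5→5.5]: (37.05+8.43)/2 × 4 = 90.96
  [5.5→6.5]: (8.43+5.43)/2 × 1 = 6.93
  Sum = 139.7475 mcg/mL·hr
k_e = ln2 / t½ = 0.693147 / 1.56 = 0.4443 hr^-1
Extrapolated tail: C_last / k_e = 5.43 / 0.4443 = 12.221
AUC_0→∞ = 139.7475 + 12.221 = 151.9685 mcg/mL·hr

AUC = 152 mcg/mL·hr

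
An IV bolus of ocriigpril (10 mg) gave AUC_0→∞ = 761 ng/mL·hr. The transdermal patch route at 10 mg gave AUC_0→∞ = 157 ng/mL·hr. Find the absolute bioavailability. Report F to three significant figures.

F = (AUC_ev / D_ev) / (AUC_iv / D_iv)
  = (157/10) / (761/10)
  = 15.7 / 76.1 = 0.2063

F = 0.206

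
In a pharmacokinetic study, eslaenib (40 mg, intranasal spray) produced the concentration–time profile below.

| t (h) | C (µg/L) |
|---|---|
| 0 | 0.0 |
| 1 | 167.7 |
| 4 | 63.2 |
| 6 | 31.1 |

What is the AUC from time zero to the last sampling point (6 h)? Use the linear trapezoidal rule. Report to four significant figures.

AUC = 524.5 µg/L·h

Trapezoidal AUC_0→6:
  [0→1]: (0.0+167.7)/2 × 1 = 83.85
  [1→4]: (167.7+63.2)/2 × 3 = 346.35
  [4→6]: (63.2+31.1)/2 × 2 = 94.3
  Sum = 524.5 µg/L·h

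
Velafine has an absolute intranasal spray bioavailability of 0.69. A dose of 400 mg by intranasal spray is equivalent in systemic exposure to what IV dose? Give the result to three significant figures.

D_iv = 276 mg

Systemic exposure from an extravascular dose = F × D_ev, so the equivalent IV dose is F × D_ev.
D_iv = F × D_ev = 0.69 × 400 = 276 mg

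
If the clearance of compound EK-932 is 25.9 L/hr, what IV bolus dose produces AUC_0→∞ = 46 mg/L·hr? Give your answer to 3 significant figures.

Dose_iv = CL × AUC_0→∞
     = 25.9 × 46 = 1191.4 mg

Dose = 1190 mg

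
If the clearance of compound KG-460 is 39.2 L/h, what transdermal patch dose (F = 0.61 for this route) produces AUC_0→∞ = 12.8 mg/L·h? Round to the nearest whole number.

Dose = 823 mg

Dose = CL × AUC_0→∞ / F
     = 39.2 × 12.8 / 0.61 = 822.557 mg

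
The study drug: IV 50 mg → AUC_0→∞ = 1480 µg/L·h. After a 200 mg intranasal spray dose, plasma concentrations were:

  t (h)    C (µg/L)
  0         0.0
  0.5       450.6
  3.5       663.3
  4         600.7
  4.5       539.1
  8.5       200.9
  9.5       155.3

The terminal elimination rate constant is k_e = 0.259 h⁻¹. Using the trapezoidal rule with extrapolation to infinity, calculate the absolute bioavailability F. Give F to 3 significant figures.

F = 0.784

Trapezoidal AUC_0→9.5 (intranasal spray):
  [0→0.5]: (0.0+450.6)/2 × 0.5 = 112.65
  [0.5→3.5]: (450.6+663.3)/2 × 3 = 1670.85
  [3.5→4]: (663.3+600.7)/2 × 0.5 = 316.0
  [4→4.5]: (600.7+539.1)/2 × 0.5 = 284.95
  [4.5→8.5]: (539.1+200.9)/2 × 4 = 1480.0
  [8.5→9.5]: (200.9+155.3)/2 × 1 = 178.1
  Sum = 4042.55 µg/L·h
Tail: C_last/k_e = 155.3/0.259 = 599.614
AUC_0→∞ (intranasal spray) = 4042.55 + 599.614 = 4642.164 µg/L·h
F = (AUC_ev/D_ev)/(AUC_iv/D_iv) = (4642.164/200)/(1480/50) = 23.21082/29.6 = 0.7841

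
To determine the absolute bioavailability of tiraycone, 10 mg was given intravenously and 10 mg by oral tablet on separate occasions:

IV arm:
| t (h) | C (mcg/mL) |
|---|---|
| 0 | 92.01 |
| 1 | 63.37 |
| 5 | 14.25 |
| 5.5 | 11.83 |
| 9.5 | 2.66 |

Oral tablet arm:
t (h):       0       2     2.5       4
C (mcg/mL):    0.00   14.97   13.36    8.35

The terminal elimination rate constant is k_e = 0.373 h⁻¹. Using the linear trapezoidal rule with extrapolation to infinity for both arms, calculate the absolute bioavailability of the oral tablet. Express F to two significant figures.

Trapezoidal AUC_0→9.5 (IV):
  [0→1]: (92.01+63.37)/2 × 1 = 77.69
  [1→5]: (63.37+14.25)/2 × 4 = 155.24
  [5→5.5]: (14.25+11.83)/2 × 0.5 = 6.52
  [5.5→9.5]: (11.83+2.66)/2 × 4 = 28.98
  Sum = 268.43 mcg/mL·h
IV tail: 2.66/0.373 = 7.131; AUC_iv,0→∞ = 268.43 + 7.131 = 275.561 mcg/mL·h
Trapezoidal AUC_0→4 (oral tablet):
  [0→2]: (0.00+14.97)/2 × 2 = 14.97
  [2→2.5]: (14.97+13.36)/2 × 0.5 = 7.0825
  [2.5→4]: (13.36+8.35)/2 × 1.5 = 16.2825
  Sum = 38.335 mcg/mL·h
oral tablet tail: 8.35/0.373 = 22.386; AUC_ev,0→∞ = 38.335 + 22.386 = 60.721 mcg/mL·h
F = (AUC_ev/D_ev)/(AUC_iv/D_iv) = (60.721/10)/(275.561/10) = 6.0721/27.5561 = 0.2204

F = 0.22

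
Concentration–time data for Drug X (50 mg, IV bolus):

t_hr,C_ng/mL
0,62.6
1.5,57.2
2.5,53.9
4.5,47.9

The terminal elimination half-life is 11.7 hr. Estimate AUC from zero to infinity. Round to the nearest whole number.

AUC = 1056 ng/mL·hr

Trapezoidal AUC_0→4.5:
  [0→1.5]: (62.6+57.2)/2 × 1.5 = 89.85
  [1.5→2.5]: (57.2+53.9)/2 × 1 = 55.55
  [2.5→4.5]: (53.9+47.9)/2 × 2 = 101.8
  Sum = 247.2 ng/mL·hr
k_e = ln2 / t½ = 0.693147 / 11.7 = 0.0592 hr^-1
Extrapolated tail: C_last / k_e = 47.9 / 0.0592 = 809.122
AUC_0→∞ = 247.2 + 809.122 = 1056.322 ng/mL·hr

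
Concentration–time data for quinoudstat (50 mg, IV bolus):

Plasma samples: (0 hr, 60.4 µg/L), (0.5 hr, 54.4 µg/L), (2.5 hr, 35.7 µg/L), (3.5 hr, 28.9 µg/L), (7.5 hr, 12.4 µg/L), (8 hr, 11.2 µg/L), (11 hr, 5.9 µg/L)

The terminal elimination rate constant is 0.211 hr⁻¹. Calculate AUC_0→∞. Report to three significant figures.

Trapezoidal AUC_0→11:
  [0→0.5]: (60.4+54.4)/2 × 0.5 = 28.7
  [0.5→2.5]: (54.4+35.7)/2 × 2 = 90.1
  [2.5→3.5]: (35.7+28.9)/2 × 1 = 32.3
  [3.5→7.5]: (28.9+12.4)/2 × 4 = 82.6
  [7.5→8]: (12.4+11.2)/2 × 0.5 = 5.9
  [8→11]: (11.2+5.9)/2 × 3 = 25.65
  Sum = 265.25 µg/L·hr
Extrapolated tail: C_last / k_e = 5.9 / 0.211 = 27.962
AUC_0→∞ = 265.25 + 27.962 = 293.212 µg/L·hr

AUC = 293 µg/L·hr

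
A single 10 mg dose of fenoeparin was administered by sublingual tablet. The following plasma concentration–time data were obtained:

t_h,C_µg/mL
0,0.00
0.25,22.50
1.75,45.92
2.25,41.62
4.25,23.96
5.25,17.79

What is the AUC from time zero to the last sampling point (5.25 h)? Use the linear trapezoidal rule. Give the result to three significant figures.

AUC = 162 µg/mL·h

Trapezoidal AUC_0→5.25:
  [0→0.25]: (0.00+22.50)/2 × 0.25 = 2.8125
  [0.25→1.75]: (22.50+45.92)/2 × 1.5 = 51.315
  [1.75→2.25]: (45.92+41.62)/2 × 0.5 = 21.885
  [2.25→4.25]: (41.62+23.96)/2 × 2 = 65.58
  [4.25→5.25]: (23.96+17.79)/2 × 1 = 20.875
  Sum = 162.4675 µg/mL·h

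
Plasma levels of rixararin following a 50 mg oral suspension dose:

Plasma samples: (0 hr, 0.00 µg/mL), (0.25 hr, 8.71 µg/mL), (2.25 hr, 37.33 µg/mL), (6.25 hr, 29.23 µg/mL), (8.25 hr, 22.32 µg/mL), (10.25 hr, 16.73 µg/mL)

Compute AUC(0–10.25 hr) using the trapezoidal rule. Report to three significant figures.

Trapezoidal AUC_0→10.25:
  [0→0.25]: (0.00+8.71)/2 × 0.25 = 1.08875
  [0.25→2.25]: (8.71+37.33)/2 × 2 = 46.04
  [2.25→6.25]: (37.33+29.23)/2 × 4 = 133.12
  [6.25→8.25]: (29.23+22.32)/2 × 2 = 51.55
  [8.25→10.25]: (22.32+16.73)/2 × 2 = 39.05
  Sum = 270.84875 µg/mL·hr

AUC = 271 µg/mL·hr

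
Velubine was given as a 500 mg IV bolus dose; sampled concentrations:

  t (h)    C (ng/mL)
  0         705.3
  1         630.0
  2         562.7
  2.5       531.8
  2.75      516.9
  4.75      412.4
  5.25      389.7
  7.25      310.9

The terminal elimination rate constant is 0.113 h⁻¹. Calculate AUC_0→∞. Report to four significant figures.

Trapezoidal AUC_0→7.25:
  [0→1]: (705.3+630.0)/2 × 1 = 667.65
  [1→2]: (630.0+562.7)/2 × 1 = 596.35
  [2→2.5]: (562.7+531.8)/2 × 0.5 = 273.625
  [2.5→2.75]: (531.8+516.9)/2 × 0.25 = 131.0875
  [2.75→4.75]: (516.9+412.4)/2 × 2 = 929.3
  [4.75→5.25]: (412.4+389.7)/2 × 0.5 = 200.525
  [5.25→7.25]: (389.7+310.9)/2 × 2 = 700.6
  Sum = 3499.1375 ng/mL·h
Extrapolated tail: C_last / k_e = 310.9 / 0.113 = 2751.327
AUC_0→∞ = 3499.1375 + 2751.327 = 6250.4645 ng/mL·h

AUC = 6250 ng/mL·h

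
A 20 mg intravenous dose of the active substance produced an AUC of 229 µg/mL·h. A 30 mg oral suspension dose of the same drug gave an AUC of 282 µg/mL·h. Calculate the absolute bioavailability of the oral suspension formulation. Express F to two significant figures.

F = 0.82

F = (AUC_ev / D_ev) / (AUC_iv / D_iv)
  = (282/30) / (229/20)
  = 9.4 / 11.45 = 0.8210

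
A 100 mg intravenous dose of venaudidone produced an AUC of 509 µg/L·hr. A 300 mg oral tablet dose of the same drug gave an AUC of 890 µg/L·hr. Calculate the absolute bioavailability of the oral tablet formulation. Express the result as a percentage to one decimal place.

F = 58.3%

F = (AUC_ev / D_ev) / (AUC_iv / D_iv)
  = (890/300) / (509/100)
  = 2.96667 / 5.09 = 0.5828
  = 58.28%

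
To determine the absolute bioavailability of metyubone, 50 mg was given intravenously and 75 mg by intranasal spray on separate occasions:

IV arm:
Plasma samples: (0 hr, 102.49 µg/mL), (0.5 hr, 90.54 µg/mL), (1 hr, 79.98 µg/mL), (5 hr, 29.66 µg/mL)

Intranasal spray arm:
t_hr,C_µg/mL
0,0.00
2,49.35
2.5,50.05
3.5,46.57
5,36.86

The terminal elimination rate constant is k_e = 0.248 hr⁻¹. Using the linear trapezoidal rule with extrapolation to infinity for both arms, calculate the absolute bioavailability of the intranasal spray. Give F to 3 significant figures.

F = 0.518

Trapezoidal AUC_0→5 (IV):
  [0→0.5]: (102.49+90.54)/2 × 0.5 = 48.2575
  [0.5→1]: (90.54+79.98)/2 × 0.5 = 42.63
  [1→5]: (79.98+29.66)/2 × 4 = 219.28
  Sum = 310.1675 µg/mL·hr
IV tail: 29.66/0.248 = 119.597; AUC_iv,0→∞ = 310.1675 + 119.597 = 429.7645 µg/mL·hr
Trapezoidal AUC_0→5 (intranasal spray):
  [0→2]: (0.00+49.35)/2 × 2 = 49.35
  [2→2.5]: (49.35+50.05)/2 × 0.5 = 24.85
  [2.5→3.5]: (50.05+46.57)/2 × 1 = 48.31
  [3.5→5]: (46.57+36.86)/2 × 1.5 = 62.5725
  Sum = 185.0825 µg/mL·hr
intranasal spray tail: 36.86/0.248 = 148.629; AUC_ev,0→∞ = 185.0825 + 148.629 = 333.7115 µg/mL·hr
F = (AUC_ev/D_ev)/(AUC_iv/D_iv) = (333.7115/75)/(429.7645/50) = 4.44949/8.59529 = 0.5177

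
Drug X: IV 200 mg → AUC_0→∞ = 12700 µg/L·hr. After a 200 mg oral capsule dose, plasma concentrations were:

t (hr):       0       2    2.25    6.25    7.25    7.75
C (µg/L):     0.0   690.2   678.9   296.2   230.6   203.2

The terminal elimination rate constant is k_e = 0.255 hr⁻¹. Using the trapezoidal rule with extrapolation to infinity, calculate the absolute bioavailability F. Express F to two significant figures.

Trapezoidal AUC_0→7.75 (oral capsule):
  [0→2]: (0.0+690.2)/2 × 2 = 690.2
  [2→2.25]: (690.2+678.9)/2 × 0.25 = 171.1375
  [2.25→6.25]: (678.9+296.2)/2 × 4 = 1950.2
  [6.25→7.25]: (296.2+230.6)/2 × 1 = 263.4
  [7.25→7.75]: (230.6+203.2)/2 × 0.5 = 108.45
  Sum = 3183.3875 µg/L·hr
Tail: C_last/k_e = 203.2/0.255 = 796.863
AUC_0→∞ (oral capsule) = 3183.3875 + 796.863 = 3980.2505 µg/L·hr
F = (AUC_ev/D_ev)/(AUC_iv/D_iv) = (3980.2505/200)/(12700/200) = 19.9013/63.5 = 0.3134

F = 0.31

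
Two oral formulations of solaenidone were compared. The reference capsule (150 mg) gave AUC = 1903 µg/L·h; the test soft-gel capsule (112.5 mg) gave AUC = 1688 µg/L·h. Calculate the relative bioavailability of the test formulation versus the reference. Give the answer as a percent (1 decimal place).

F_rel = (AUC_test/D_test) / (AUC_ref/D_ref)
      = (1688/112.5) / (1903/150)
      = 15.0044 / 12.6867 = 1.1827 = 118.27%

F_rel = 118.3%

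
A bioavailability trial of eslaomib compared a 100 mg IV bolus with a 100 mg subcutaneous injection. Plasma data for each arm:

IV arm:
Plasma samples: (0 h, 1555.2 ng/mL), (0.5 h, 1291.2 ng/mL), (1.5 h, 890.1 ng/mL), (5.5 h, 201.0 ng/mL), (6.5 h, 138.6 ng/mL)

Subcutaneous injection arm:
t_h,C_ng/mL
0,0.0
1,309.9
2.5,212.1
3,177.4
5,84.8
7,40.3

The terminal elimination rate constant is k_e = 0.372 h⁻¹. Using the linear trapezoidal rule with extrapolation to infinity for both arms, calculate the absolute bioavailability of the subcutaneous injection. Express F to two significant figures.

Trapezoidal AUC_0→6.5 (IV):
  [0→0.5]: (1555.2+1291.2)/2 × 0.5 = 711.6
  [0.5→1.5]: (1291.2+890.1)/2 × 1 = 1090.65
  [1.5→5.5]: (890.1+201.0)/2 × 4 = 2182.2
  [5.5→6.5]: (201.0+138.6)/2 × 1 = 169.8
  Sum = 4154.25 ng/mL·h
IV tail: 138.6/0.372 = 372.581; AUC_iv,0→∞ = 4154.25 + 372.581 = 4526.831 ng/mL·h
Trapezoidal AUC_0→7 (subcutaneous injection):
  [0→1]: (0.0+309.9)/2 × 1 = 154.95
  [1→2.5]: (309.9+212.1)/2 × 1.5 = 391.5
  [2.5→3]: (212.1+177.4)/2 × 0.5 = 97.375
  [3→5]: (177.4+84.8)/2 × 2 = 262.2
  [5→7]: (84.8+40.3)/2 × 2 = 125.1
  Sum = 1031.125 ng/mL·h
subcutaneous injection tail: 40.3/0.372 = 108.333; AUC_ev,0→∞ = 1031.125 + 108.333 = 1139.458 ng/mL·h
F = (AUC_ev/D_ev)/(AUC_iv/D_iv) = (1139.458/100)/(4526.831/100) = 11.39458/45.26831 = 0.2517

F = 0.25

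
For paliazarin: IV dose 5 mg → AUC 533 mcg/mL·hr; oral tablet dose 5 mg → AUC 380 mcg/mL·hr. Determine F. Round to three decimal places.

F = (AUC_ev / D_ev) / (AUC_iv / D_iv)
  = (380/5) / (533/5)
  = 76 / 106.6 = 0.7129

F = 0.713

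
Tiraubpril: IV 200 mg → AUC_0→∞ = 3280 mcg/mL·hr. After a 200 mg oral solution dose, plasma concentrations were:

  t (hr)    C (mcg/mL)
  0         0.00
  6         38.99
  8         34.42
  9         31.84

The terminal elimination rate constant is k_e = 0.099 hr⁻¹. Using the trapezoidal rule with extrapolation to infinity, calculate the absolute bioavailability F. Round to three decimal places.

Trapezoidal AUC_0→9 (oral solution):
  [0→6]: (0.00+38.99)/2 × 6 = 116.97
  [6→8]: (38.99+34.42)/2 × 2 = 73.41
  [8→9]: (34.42+31.84)/2 × 1 = 33.13
  Sum = 223.51 mcg/mL·hr
Tail: C_last/k_e = 31.84/0.099 = 321.616
AUC_0→∞ (oral solution) = 223.51 + 321.616 = 545.126 mcg/mL·hr
F = (AUC_ev/D_ev)/(AUC_iv/D_iv) = (545.126/200)/(3280/200) = 2.72563/16.4 = 0.1662

F = 0.166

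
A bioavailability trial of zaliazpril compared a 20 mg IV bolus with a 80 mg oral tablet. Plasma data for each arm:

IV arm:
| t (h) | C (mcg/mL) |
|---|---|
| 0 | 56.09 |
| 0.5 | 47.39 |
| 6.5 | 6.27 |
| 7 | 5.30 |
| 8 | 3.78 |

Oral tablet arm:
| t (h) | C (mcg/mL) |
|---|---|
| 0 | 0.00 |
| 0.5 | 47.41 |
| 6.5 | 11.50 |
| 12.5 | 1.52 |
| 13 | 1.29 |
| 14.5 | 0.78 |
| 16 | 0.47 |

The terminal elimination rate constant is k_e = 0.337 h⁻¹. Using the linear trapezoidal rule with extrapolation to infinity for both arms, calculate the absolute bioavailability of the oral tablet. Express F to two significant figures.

Trapezoidal AUC_0→8 (IV):
  [0→0.5]: (56.09+47.39)/2 × 0.5 = 25.87
  [0.5→6.5]: (47.39+6.27)/2 × 6 = 160.98
  [6.5→7]: (6.27+5.30)/2 × 0.5 = 2.8925
  [7→8]: (5.30+3.78)/2 × 1 = 4.54
  Sum = 194.2825 mcg/mL·h
IV tail: 3.78/0.337 = 11.217; AUC_iv,0→∞ = 194.2825 + 11.217 = 205.4995 mcg/mL·h
Trapezoidal AUC_0→16 (oral tablet):
  [0→0.5]: (0.00+47.41)/2 × 0.5 = 11.8525
  [0.5→6.5]: (47.41+11.50)/2 × 6 = 176.73
  [6.5→12.5]: (11.50+1.52)/2 × 6 = 39.06
  [12.5→13]: (1.52+1.29)/2 × 0.5 = 0.7025
  [13→14.5]: (1.29+0.78)/2 × 1.5 = 1.5525
  [14.5→16]: (0.78+0.47)/2 × 1.5 = 0.9375
  Sum = 230.835 mcg/mL·h
oral tablet tail: 0.47/0.337 = 1.395; AUC_ev,0→∞ = 230.835 + 1.395 = 232.23 mcg/mL·h
F = (AUC_ev/D_ev)/(AUC_iv/D_iv) = (232.23/80)/(205.4995/20) = 2.902875/10.274975 = 0.2825

F = 0.28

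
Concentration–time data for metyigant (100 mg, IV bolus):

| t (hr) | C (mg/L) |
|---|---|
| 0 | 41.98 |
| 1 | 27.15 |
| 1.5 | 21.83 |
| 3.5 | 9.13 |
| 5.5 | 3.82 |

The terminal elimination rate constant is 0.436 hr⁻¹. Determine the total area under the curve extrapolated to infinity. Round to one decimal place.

AUC = 99.5 mg/L·hr

Trapezoidal AUC_0→5.5:
  [0→1]: (41.98+27.15)/2 × 1 = 34.565
  [1→1.5]: (27.15+21.83)/2 × 0.5 = 12.245
  [1.5→3.5]: (21.83+9.13)/2 × 2 = 30.96
  [3.5→5.5]: (9.13+3.82)/2 × 2 = 12.95
  Sum = 90.72 mg/L·hr
Extrapolated tail: C_last / k_e = 3.82 / 0.436 = 8.761
AUC_0→∞ = 90.72 + 8.761 = 99.481 mg/L·hr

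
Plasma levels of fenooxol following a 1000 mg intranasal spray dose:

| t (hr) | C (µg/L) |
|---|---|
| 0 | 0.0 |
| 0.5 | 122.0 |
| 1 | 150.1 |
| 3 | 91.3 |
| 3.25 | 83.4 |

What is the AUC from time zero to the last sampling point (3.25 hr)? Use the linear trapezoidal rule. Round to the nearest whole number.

AUC = 362 µg/L·hr

Trapezoidal AUC_0→3.25:
  [0→0.5]: (0.0+122.0)/2 × 0.5 = 30.5
  [0.5→1]: (122.0+150.1)/2 × 0.5 = 68.025
  [1→3]: (150.1+91.3)/2 × 2 = 241.4
  [3→3.25]: (91.3+83.4)/2 × 0.25 = 21.8375
  Sum = 361.7625 µg/L·hr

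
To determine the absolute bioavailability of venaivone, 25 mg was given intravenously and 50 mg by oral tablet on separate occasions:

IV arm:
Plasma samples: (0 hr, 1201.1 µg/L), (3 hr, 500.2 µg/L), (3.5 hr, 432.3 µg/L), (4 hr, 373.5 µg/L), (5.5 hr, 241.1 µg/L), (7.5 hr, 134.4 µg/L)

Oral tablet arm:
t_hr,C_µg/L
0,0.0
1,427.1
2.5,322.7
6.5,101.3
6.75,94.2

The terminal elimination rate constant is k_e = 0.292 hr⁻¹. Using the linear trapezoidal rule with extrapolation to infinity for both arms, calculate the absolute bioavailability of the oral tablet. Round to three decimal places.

F = 0.230

Trapezoidal AUC_0→7.5 (IV):
  [0→3]: (1201.1+500.2)/2 × 3 = 2551.95
  [3→3.5]: (500.2+432.3)/2 × 0.5 = 233.125
  [3.5→4]: (432.3+373.5)/2 × 0.5 = 201.45
  [4→5.5]: (373.5+241.1)/2 × 1.5 = 460.95
  [5.5→7.5]: (241.1+134.4)/2 × 2 = 375.5
  Sum = 3822.975 µg/L·hr
IV tail: 134.4/0.292 = 460.274; AUC_iv,0→∞ = 3822.975 + 460.274 = 4283.249 µg/L·hr
Trapezoidal AUC_0→6.75 (oral tablet):
  [0→1]: (0.0+427.1)/2 × 1 = 213.55
  [1→2.5]: (427.1+322.7)/2 × 1.5 = 562.35
  [2.5→6.5]: (322.7+101.3)/2 × 4 = 848.0
  [6.5→6.75]: (101.3+94.2)/2 × 0.25 = 24.4375
  Sum = 1648.3375 µg/L·hr
oral tablet tail: 94.2/0.292 = 322.603; AUC_ev,0→∞ = 1648.3375 + 322.603 = 1970.9405 µg/L·hr
F = (AUC_ev/D_ev)/(AUC_iv/D_iv) = (1970.9405/50)/(4283.249/25) = 39.41881/171.32996 = 0.2301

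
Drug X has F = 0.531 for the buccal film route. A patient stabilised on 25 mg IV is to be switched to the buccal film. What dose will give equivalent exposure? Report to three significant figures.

D_buccal = 47.1 mg

For equal systemic exposure: F × D_ev = D_iv
D_ev = D_iv / F = 25 / 0.531 = 47.081 mg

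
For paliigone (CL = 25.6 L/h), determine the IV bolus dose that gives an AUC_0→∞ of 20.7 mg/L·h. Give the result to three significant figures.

Dose_iv = CL × AUC_0→∞
     = 25.6 × 20.7 = 529.92 mg

Dose = 530 mg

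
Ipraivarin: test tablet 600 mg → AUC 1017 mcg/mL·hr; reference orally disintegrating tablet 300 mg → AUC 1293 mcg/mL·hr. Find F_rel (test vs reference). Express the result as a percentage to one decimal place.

F_rel = 39.3%

F_rel = (AUC_test/D_test) / (AUC_ref/D_ref)
      = (1017/600) / (1293/300)
      = 1.695 / 4.31 = 0.3933 = 39.33%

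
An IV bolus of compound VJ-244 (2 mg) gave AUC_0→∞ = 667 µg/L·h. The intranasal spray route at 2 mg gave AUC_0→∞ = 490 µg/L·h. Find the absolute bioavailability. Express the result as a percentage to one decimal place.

F = 73.5%

F = (AUC_ev / D_ev) / (AUC_iv / D_iv)
  = (490/2) / (667/2)
  = 245 / 333.5 = 0.7346
  = 73.46%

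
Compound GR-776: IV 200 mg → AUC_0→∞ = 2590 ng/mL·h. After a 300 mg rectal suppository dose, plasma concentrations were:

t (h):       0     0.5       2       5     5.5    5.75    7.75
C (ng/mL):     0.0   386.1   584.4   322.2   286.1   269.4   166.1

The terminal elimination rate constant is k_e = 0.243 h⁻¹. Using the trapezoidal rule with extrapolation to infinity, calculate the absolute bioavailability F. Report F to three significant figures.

Trapezoidal AUC_0→7.75 (rectal suppository):
  [0→0.5]: (0.0+386.1)/2 × 0.5 = 96.525
  [0.5→2]: (386.1+584.4)/2 × 1.5 = 727.875
  [2→5]: (584.4+322.2)/2 × 3 = 1359.9
  [5→5.5]: (322.2+286.1)/2 × 0.5 = 152.075
  [5.5→5.75]: (286.1+269.4)/2 × 0.25 = 69.4375
  [5.75→7.75]: (269.4+166.1)/2 × 2 = 435.5
  Sum = 2841.3125 ng/mL·h
Tail: C_last/k_e = 166.1/0.243 = 683.539
AUC_0→∞ (rectal suppository) = 2841.3125 + 683.539 = 3524.8515 ng/mL·h
F = (AUC_ev/D_ev)/(AUC_iv/D_iv) = (3524.8515/300)/(2590/200) = 11.749505/12.95 = 0.9073

F = 0.907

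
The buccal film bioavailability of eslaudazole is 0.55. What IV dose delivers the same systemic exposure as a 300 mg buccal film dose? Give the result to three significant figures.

Systemic exposure from an extravascular dose = F × D_ev, so the equivalent IV dose is F × D_ev.
D_iv = F × D_ev = 0.55 × 300 = 165 mg

D_iv = 165 mg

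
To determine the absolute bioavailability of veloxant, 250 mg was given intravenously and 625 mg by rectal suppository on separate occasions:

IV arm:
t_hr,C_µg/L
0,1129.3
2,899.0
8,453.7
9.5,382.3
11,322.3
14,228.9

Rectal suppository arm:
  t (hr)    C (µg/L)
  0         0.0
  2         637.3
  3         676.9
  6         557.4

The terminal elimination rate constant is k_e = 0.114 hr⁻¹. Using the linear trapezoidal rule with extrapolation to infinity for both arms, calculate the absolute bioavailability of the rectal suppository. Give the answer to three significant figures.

F = 0.319

Trapezoidal AUC_0→14 (IV):
  [0→2]: (1129.3+899.0)/2 × 2 = 2028.3
  [2→8]: (899.0+453.7)/2 × 6 = 4058.1
  [8→9.5]: (453.7+382.3)/2 × 1.5 = 627.0
  [9.5→11]: (382.3+322.3)/2 × 1.5 = 528.45
  [11→14]: (322.3+228.9)/2 × 3 = 826.8
  Sum = 8068.65 µg/L·hr
IV tail: 228.9/0.114 = 2007.895; AUC_iv,0→∞ = 8068.65 + 2007.895 = 10076.545 µg/L·hr
Trapezoidal AUC_0→6 (rectal suppository):
  [0→2]: (0.0+637.3)/2 × 2 = 637.3
  [2→3]: (637.3+676.9)/2 × 1 = 657.1
  [3→6]: (676.9+557.4)/2 × 3 = 1851.45
  Sum = 3145.85 µg/L·hr
rectal suppository tail: 557.4/0.114 = 4889.474; AUC_ev,0→∞ = 3145.85 + 4889.474 = 8035.324 µg/L·hr
F = (AUC_ev/D_ev)/(AUC_iv/D_iv) = (8035.324/625)/(10076.545/250) = 12.8565/40.30618 = 0.3190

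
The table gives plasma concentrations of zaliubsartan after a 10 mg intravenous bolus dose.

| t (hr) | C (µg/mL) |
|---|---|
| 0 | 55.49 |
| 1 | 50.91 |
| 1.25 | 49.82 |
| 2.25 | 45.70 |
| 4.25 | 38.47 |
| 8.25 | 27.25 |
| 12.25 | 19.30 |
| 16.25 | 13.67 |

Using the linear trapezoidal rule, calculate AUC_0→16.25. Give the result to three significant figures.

AUC = 488 µg/mL·hr

Trapezoidal AUC_0→16.25:
  [0→1]: (55.49+50.91)/2 × 1 = 53.2
  [1→1.25]: (50.91+49.82)/2 × 0.25 = 12.59125
  [1.25→2.25]: (49.82+45.70)/2 × 1 = 47.76
  [2.25→4.25]: (45.70+38.47)/2 × 2 = 84.17
  [4.25→8.25]: (38.47+27.25)/2 × 4 = 131.44
  [8.25→12.25]: (27.25+19.30)/2 × 4 = 93.1
  [12.25→16.25]: (19.30+13.67)/2 × 4 = 65.94
  Sum = 488.20125 µg/mL·hr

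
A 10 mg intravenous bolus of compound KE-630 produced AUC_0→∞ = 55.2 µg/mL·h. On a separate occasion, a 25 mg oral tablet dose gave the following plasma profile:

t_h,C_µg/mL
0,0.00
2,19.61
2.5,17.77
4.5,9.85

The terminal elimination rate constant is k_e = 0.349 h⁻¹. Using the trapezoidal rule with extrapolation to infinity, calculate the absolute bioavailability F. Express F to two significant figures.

F = 0.61

Trapezoidal AUC_0→4.5 (oral tablet):
  [0→2]: (0.00+19.61)/2 × 2 = 19.61
  [2→2.5]: (19.61+17.77)/2 × 0.5 = 9.345
  [2.5→4.5]: (17.77+9.85)/2 × 2 = 27.62
  Sum = 56.575 µg/mL·h
Tail: C_last/k_e = 9.85/0.349 = 28.223
AUC_0→∞ (oral tablet) = 56.575 + 28.223 = 84.798 µg/mL·h
F = (AUC_ev/D_ev)/(AUC_iv/D_iv) = (84.798/25)/(55.2/10) = 3.39192/5.52 = 0.6145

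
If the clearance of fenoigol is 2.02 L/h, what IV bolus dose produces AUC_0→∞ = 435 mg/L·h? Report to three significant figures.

Dose_iv = CL × AUC_0→∞
     = 2.02 × 435 = 878.7 mg

Dose = 879 mg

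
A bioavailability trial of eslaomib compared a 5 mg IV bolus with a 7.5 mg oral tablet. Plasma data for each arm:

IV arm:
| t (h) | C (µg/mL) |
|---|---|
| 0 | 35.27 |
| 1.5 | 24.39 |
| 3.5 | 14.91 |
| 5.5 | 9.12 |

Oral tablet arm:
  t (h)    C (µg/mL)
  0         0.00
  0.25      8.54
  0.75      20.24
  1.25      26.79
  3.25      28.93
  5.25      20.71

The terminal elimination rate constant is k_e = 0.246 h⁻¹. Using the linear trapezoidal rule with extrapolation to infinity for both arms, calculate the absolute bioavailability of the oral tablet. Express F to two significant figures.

Trapezoidal AUC_0→5.5 (IV):
  [0→1.5]: (35.27+24.39)/2 × 1.5 = 44.745
  [1.5→3.5]: (24.39+14.91)/2 × 2 = 39.3
  [3.5→5.5]: (14.91+9.12)/2 × 2 = 24.03
  Sum = 108.075 µg/mL·h
IV tail: 9.12/0.246 = 37.073; AUC_iv,0→∞ = 108.075 + 37.073 = 145.148 µg/mL·h
Trapezoidal AUC_0→5.25 (oral tablet):
  [0→0.25]: (0.00+8.54)/2 × 0.25 = 1.0675
  [0.25→0.75]: (8.54+20.24)/2 × 0.5 = 7.195
  [0.75→1.25]: (20.24+26.79)/2 × 0.5 = 11.7575
  [1.25→3.25]: (26.79+28.93)/2 × 2 = 55.72
  [3.25→5.25]: (28.93+20.71)/2 × 2 = 49.64
  Sum = 125.38 µg/mL·h
oral tablet tail: 20.71/0.246 = 84.187; AUC_ev,0→∞ = 125.38 + 84.187 = 209.567 µg/mL·h
F = (AUC_ev/D_ev)/(AUC_iv/D_iv) = (209.567/7.5)/(145.148/5) = 27.9423/29.0296 = 0.9625

F = 0.96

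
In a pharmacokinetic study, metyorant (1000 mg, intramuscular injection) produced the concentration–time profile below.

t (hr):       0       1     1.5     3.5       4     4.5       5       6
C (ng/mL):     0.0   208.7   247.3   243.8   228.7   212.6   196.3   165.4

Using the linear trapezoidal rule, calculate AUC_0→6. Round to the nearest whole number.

AUC = 1221 ng/mL·hr

Trapezoidal AUC_0→6:
  [0→1]: (0.0+208.7)/2 × 1 = 104.35
  [1→1.5]: (208.7+247.3)/2 × 0.5 = 114.0
  [1.5→3.5]: (247.3+243.8)/2 × 2 = 491.1
  [3.5→4]: (243.8+228.7)/2 × 0.5 = 118.125
  [4→4.5]: (228.7+212.6)/2 × 0.5 = 110.325
  [4.5→5]: (212.6+196.3)/2 × 0.5 = 102.225
  [5→6]: (196.3+165.4)/2 × 1 = 180.85
  Sum = 1220.975 ng/mL·hr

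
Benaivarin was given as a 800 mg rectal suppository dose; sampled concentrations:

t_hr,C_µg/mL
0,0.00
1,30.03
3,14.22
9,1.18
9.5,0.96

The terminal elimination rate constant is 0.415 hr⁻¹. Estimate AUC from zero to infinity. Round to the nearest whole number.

Trapezoidal AUC_0→9.5:
  [0→1]: (0.00+30.03)/2 × 1 = 15.015
  [1→3]: (30.03+14.22)/2 × 2 = 44.25
  [3→9]: (14.22+1.18)/2 × 6 = 46.2
  [9→9.5]: (1.18+0.96)/2 × 0.5 = 0.535
  Sum = 106.0 µg/mL·hr
Extrapolated tail: C_last / k_e = 0.96 / 0.415 = 2.313
AUC_0→∞ = 106.0 + 2.313 = 108.313 µg/mL·hr

AUC = 108 µg/mL·hr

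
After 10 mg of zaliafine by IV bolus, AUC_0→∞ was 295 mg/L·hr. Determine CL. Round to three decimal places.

CL = 0.034 L/hr

CL = Dose_iv / AUC_0→∞
   = 10 / 295 = 0.0338983 L/hr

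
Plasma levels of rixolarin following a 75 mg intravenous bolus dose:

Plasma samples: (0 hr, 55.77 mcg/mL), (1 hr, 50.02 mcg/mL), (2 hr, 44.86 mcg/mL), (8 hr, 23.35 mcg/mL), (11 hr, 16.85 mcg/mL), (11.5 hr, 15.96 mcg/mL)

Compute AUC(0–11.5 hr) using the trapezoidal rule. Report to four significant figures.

AUC = 373.5 mcg/mL·hr

Trapezoidal AUC_0→11.5:
  [0→1]: (55.77+50.02)/2 × 1 = 52.895
  [1→2]: (50.02+44.86)/2 × 1 = 47.44
  [2→8]: (44.86+23.35)/2 × 6 = 204.63
  [8→11]: (23.35+16.85)/2 × 3 = 60.3
  [11→11.5]: (16.85+15.96)/2 × 0.5 = 8.2025
  Sum = 373.4675 mcg/mL·hr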